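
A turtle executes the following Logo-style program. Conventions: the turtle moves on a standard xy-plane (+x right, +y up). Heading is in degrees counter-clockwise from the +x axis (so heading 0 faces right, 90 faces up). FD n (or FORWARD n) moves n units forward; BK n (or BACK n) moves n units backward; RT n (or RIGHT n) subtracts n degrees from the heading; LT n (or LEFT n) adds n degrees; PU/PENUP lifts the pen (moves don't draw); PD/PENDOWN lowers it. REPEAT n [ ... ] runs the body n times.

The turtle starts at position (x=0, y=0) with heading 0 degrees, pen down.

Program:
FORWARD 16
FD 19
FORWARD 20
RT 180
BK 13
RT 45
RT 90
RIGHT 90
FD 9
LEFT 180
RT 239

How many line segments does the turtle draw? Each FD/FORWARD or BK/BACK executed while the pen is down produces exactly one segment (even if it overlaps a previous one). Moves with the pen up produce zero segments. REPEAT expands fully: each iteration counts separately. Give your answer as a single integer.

Executing turtle program step by step:
Start: pos=(0,0), heading=0, pen down
FD 16: (0,0) -> (16,0) [heading=0, draw]
FD 19: (16,0) -> (35,0) [heading=0, draw]
FD 20: (35,0) -> (55,0) [heading=0, draw]
RT 180: heading 0 -> 180
BK 13: (55,0) -> (68,0) [heading=180, draw]
RT 45: heading 180 -> 135
RT 90: heading 135 -> 45
RT 90: heading 45 -> 315
FD 9: (68,0) -> (74.364,-6.364) [heading=315, draw]
LT 180: heading 315 -> 135
RT 239: heading 135 -> 256
Final: pos=(74.364,-6.364), heading=256, 5 segment(s) drawn
Segments drawn: 5

Answer: 5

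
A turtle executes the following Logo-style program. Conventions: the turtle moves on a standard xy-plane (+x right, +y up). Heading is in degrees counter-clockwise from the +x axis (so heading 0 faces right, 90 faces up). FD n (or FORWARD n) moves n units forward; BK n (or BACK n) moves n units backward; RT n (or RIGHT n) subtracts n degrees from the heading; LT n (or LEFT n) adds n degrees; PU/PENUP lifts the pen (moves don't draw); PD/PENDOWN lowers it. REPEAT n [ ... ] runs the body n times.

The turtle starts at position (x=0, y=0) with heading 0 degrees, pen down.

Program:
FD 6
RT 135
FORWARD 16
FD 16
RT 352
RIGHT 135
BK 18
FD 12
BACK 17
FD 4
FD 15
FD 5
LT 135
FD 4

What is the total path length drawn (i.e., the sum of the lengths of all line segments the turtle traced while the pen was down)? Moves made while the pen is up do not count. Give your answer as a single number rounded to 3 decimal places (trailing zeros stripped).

Answer: 113

Derivation:
Executing turtle program step by step:
Start: pos=(0,0), heading=0, pen down
FD 6: (0,0) -> (6,0) [heading=0, draw]
RT 135: heading 0 -> 225
FD 16: (6,0) -> (-5.314,-11.314) [heading=225, draw]
FD 16: (-5.314,-11.314) -> (-16.627,-22.627) [heading=225, draw]
RT 352: heading 225 -> 233
RT 135: heading 233 -> 98
BK 18: (-16.627,-22.627) -> (-14.122,-40.452) [heading=98, draw]
FD 12: (-14.122,-40.452) -> (-15.792,-28.569) [heading=98, draw]
BK 17: (-15.792,-28.569) -> (-13.426,-45.404) [heading=98, draw]
FD 4: (-13.426,-45.404) -> (-13.983,-41.443) [heading=98, draw]
FD 15: (-13.983,-41.443) -> (-16.071,-26.588) [heading=98, draw]
FD 5: (-16.071,-26.588) -> (-16.767,-21.637) [heading=98, draw]
LT 135: heading 98 -> 233
FD 4: (-16.767,-21.637) -> (-19.174,-24.832) [heading=233, draw]
Final: pos=(-19.174,-24.832), heading=233, 10 segment(s) drawn

Segment lengths:
  seg 1: (0,0) -> (6,0), length = 6
  seg 2: (6,0) -> (-5.314,-11.314), length = 16
  seg 3: (-5.314,-11.314) -> (-16.627,-22.627), length = 16
  seg 4: (-16.627,-22.627) -> (-14.122,-40.452), length = 18
  seg 5: (-14.122,-40.452) -> (-15.792,-28.569), length = 12
  seg 6: (-15.792,-28.569) -> (-13.426,-45.404), length = 17
  seg 7: (-13.426,-45.404) -> (-13.983,-41.443), length = 4
  seg 8: (-13.983,-41.443) -> (-16.071,-26.588), length = 15
  seg 9: (-16.071,-26.588) -> (-16.767,-21.637), length = 5
  seg 10: (-16.767,-21.637) -> (-19.174,-24.832), length = 4
Total = 113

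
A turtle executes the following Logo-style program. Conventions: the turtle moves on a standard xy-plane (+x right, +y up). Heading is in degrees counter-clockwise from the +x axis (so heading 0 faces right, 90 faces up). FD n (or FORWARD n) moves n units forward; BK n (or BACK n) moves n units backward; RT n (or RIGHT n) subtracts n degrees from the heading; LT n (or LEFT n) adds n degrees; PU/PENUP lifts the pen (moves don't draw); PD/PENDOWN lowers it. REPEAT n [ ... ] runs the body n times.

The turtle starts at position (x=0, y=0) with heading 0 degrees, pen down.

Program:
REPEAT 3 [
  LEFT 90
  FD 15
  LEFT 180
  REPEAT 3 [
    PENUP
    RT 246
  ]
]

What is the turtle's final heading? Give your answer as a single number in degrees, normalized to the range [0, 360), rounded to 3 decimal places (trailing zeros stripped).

Executing turtle program step by step:
Start: pos=(0,0), heading=0, pen down
REPEAT 3 [
  -- iteration 1/3 --
  LT 90: heading 0 -> 90
  FD 15: (0,0) -> (0,15) [heading=90, draw]
  LT 180: heading 90 -> 270
  REPEAT 3 [
    -- iteration 1/3 --
    PU: pen up
    RT 246: heading 270 -> 24
    -- iteration 2/3 --
    PU: pen up
    RT 246: heading 24 -> 138
    -- iteration 3/3 --
    PU: pen up
    RT 246: heading 138 -> 252
  ]
  -- iteration 2/3 --
  LT 90: heading 252 -> 342
  FD 15: (0,15) -> (14.266,10.365) [heading=342, move]
  LT 180: heading 342 -> 162
  REPEAT 3 [
    -- iteration 1/3 --
    PU: pen up
    RT 246: heading 162 -> 276
    -- iteration 2/3 --
    PU: pen up
    RT 246: heading 276 -> 30
    -- iteration 3/3 --
    PU: pen up
    RT 246: heading 30 -> 144
  ]
  -- iteration 3/3 --
  LT 90: heading 144 -> 234
  FD 15: (14.266,10.365) -> (5.449,-1.771) [heading=234, move]
  LT 180: heading 234 -> 54
  REPEAT 3 [
    -- iteration 1/3 --
    PU: pen up
    RT 246: heading 54 -> 168
    -- iteration 2/3 --
    PU: pen up
    RT 246: heading 168 -> 282
    -- iteration 3/3 --
    PU: pen up
    RT 246: heading 282 -> 36
  ]
]
Final: pos=(5.449,-1.771), heading=36, 1 segment(s) drawn

Answer: 36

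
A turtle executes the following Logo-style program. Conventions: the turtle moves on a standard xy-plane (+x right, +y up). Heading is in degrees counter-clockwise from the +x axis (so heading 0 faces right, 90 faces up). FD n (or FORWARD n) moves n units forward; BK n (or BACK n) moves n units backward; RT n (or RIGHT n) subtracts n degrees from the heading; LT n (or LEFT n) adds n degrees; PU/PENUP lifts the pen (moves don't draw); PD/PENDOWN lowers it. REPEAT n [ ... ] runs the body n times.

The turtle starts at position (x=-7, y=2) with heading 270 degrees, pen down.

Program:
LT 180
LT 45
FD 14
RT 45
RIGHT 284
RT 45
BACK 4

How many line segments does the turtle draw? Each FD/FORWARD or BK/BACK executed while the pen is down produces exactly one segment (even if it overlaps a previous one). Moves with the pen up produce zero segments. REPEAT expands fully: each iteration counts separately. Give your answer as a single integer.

Answer: 2

Derivation:
Executing turtle program step by step:
Start: pos=(-7,2), heading=270, pen down
LT 180: heading 270 -> 90
LT 45: heading 90 -> 135
FD 14: (-7,2) -> (-16.899,11.899) [heading=135, draw]
RT 45: heading 135 -> 90
RT 284: heading 90 -> 166
RT 45: heading 166 -> 121
BK 4: (-16.899,11.899) -> (-14.839,8.471) [heading=121, draw]
Final: pos=(-14.839,8.471), heading=121, 2 segment(s) drawn
Segments drawn: 2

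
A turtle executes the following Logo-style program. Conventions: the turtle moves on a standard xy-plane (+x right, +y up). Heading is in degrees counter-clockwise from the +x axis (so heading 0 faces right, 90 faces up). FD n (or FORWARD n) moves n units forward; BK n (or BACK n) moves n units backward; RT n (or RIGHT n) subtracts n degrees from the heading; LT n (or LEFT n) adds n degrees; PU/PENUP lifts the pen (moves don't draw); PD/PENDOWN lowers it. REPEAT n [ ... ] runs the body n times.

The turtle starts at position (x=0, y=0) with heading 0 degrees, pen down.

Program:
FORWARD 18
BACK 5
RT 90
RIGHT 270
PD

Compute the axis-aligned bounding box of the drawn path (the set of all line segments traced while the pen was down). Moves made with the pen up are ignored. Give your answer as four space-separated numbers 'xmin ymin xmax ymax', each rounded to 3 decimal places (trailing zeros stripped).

Answer: 0 0 18 0

Derivation:
Executing turtle program step by step:
Start: pos=(0,0), heading=0, pen down
FD 18: (0,0) -> (18,0) [heading=0, draw]
BK 5: (18,0) -> (13,0) [heading=0, draw]
RT 90: heading 0 -> 270
RT 270: heading 270 -> 0
PD: pen down
Final: pos=(13,0), heading=0, 2 segment(s) drawn

Segment endpoints: x in {0, 13, 18}, y in {0}
xmin=0, ymin=0, xmax=18, ymax=0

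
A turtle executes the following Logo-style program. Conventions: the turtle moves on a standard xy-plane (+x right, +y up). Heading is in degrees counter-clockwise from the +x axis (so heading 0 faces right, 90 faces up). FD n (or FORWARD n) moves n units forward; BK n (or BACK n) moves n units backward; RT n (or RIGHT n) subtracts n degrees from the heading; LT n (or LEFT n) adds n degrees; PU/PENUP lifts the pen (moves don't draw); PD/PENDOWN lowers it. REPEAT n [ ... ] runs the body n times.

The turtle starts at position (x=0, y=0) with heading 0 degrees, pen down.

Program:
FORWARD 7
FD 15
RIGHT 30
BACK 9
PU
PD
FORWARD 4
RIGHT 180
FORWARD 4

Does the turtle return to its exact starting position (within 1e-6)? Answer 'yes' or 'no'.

Executing turtle program step by step:
Start: pos=(0,0), heading=0, pen down
FD 7: (0,0) -> (7,0) [heading=0, draw]
FD 15: (7,0) -> (22,0) [heading=0, draw]
RT 30: heading 0 -> 330
BK 9: (22,0) -> (14.206,4.5) [heading=330, draw]
PU: pen up
PD: pen down
FD 4: (14.206,4.5) -> (17.67,2.5) [heading=330, draw]
RT 180: heading 330 -> 150
FD 4: (17.67,2.5) -> (14.206,4.5) [heading=150, draw]
Final: pos=(14.206,4.5), heading=150, 5 segment(s) drawn

Start position: (0, 0)
Final position: (14.206, 4.5)
Distance = 14.901; >= 1e-6 -> NOT closed

Answer: no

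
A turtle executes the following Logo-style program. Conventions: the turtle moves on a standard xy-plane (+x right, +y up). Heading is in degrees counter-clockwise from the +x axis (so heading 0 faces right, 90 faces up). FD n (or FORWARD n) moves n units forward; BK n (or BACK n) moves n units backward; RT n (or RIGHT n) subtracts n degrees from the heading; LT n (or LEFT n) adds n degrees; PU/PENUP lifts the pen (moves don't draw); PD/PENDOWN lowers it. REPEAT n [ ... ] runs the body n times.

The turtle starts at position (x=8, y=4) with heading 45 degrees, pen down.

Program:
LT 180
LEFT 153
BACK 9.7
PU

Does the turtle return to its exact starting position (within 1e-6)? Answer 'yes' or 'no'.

Answer: no

Derivation:
Executing turtle program step by step:
Start: pos=(8,4), heading=45, pen down
LT 180: heading 45 -> 225
LT 153: heading 225 -> 18
BK 9.7: (8,4) -> (-1.225,1.003) [heading=18, draw]
PU: pen up
Final: pos=(-1.225,1.003), heading=18, 1 segment(s) drawn

Start position: (8, 4)
Final position: (-1.225, 1.003)
Distance = 9.7; >= 1e-6 -> NOT closed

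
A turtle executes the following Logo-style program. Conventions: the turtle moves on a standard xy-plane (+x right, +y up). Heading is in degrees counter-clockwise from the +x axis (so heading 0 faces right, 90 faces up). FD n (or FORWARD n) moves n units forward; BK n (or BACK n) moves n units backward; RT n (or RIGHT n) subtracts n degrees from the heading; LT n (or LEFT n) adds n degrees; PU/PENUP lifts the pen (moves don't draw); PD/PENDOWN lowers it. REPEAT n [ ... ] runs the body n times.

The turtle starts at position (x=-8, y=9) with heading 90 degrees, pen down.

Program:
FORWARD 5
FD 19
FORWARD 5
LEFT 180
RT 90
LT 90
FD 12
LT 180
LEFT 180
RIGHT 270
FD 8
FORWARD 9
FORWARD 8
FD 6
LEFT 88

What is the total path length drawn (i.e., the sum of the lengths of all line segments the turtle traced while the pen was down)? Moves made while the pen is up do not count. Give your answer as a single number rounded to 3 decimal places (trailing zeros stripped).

Answer: 72

Derivation:
Executing turtle program step by step:
Start: pos=(-8,9), heading=90, pen down
FD 5: (-8,9) -> (-8,14) [heading=90, draw]
FD 19: (-8,14) -> (-8,33) [heading=90, draw]
FD 5: (-8,33) -> (-8,38) [heading=90, draw]
LT 180: heading 90 -> 270
RT 90: heading 270 -> 180
LT 90: heading 180 -> 270
FD 12: (-8,38) -> (-8,26) [heading=270, draw]
LT 180: heading 270 -> 90
LT 180: heading 90 -> 270
RT 270: heading 270 -> 0
FD 8: (-8,26) -> (0,26) [heading=0, draw]
FD 9: (0,26) -> (9,26) [heading=0, draw]
FD 8: (9,26) -> (17,26) [heading=0, draw]
FD 6: (17,26) -> (23,26) [heading=0, draw]
LT 88: heading 0 -> 88
Final: pos=(23,26), heading=88, 8 segment(s) drawn

Segment lengths:
  seg 1: (-8,9) -> (-8,14), length = 5
  seg 2: (-8,14) -> (-8,33), length = 19
  seg 3: (-8,33) -> (-8,38), length = 5
  seg 4: (-8,38) -> (-8,26), length = 12
  seg 5: (-8,26) -> (0,26), length = 8
  seg 6: (0,26) -> (9,26), length = 9
  seg 7: (9,26) -> (17,26), length = 8
  seg 8: (17,26) -> (23,26), length = 6
Total = 72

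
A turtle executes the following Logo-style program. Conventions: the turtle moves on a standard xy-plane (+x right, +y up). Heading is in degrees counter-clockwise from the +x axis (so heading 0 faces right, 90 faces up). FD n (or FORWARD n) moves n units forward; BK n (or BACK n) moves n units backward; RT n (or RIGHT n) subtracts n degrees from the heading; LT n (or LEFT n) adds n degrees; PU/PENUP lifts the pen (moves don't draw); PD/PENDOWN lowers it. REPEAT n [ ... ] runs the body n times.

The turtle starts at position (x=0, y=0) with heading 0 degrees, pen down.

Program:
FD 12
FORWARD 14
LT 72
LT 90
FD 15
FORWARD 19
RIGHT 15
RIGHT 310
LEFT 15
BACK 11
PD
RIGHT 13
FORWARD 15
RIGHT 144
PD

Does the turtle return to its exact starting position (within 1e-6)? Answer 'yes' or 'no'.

Answer: no

Derivation:
Executing turtle program step by step:
Start: pos=(0,0), heading=0, pen down
FD 12: (0,0) -> (12,0) [heading=0, draw]
FD 14: (12,0) -> (26,0) [heading=0, draw]
LT 72: heading 0 -> 72
LT 90: heading 72 -> 162
FD 15: (26,0) -> (11.734,4.635) [heading=162, draw]
FD 19: (11.734,4.635) -> (-6.336,10.507) [heading=162, draw]
RT 15: heading 162 -> 147
RT 310: heading 147 -> 197
LT 15: heading 197 -> 212
BK 11: (-6.336,10.507) -> (2.993,16.336) [heading=212, draw]
PD: pen down
RT 13: heading 212 -> 199
FD 15: (2.993,16.336) -> (-11.19,11.452) [heading=199, draw]
RT 144: heading 199 -> 55
PD: pen down
Final: pos=(-11.19,11.452), heading=55, 6 segment(s) drawn

Start position: (0, 0)
Final position: (-11.19, 11.452)
Distance = 16.012; >= 1e-6 -> NOT closed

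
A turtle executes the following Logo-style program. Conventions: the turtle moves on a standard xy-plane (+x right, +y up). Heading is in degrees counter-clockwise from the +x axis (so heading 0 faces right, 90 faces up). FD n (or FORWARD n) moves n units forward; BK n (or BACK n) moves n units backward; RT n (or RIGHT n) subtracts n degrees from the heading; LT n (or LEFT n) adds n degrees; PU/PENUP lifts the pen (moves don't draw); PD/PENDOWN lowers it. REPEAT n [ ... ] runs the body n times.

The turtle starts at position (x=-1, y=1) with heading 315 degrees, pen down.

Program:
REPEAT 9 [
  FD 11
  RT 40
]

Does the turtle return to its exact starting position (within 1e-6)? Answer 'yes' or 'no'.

Executing turtle program step by step:
Start: pos=(-1,1), heading=315, pen down
REPEAT 9 [
  -- iteration 1/9 --
  FD 11: (-1,1) -> (6.778,-6.778) [heading=315, draw]
  RT 40: heading 315 -> 275
  -- iteration 2/9 --
  FD 11: (6.778,-6.778) -> (7.737,-17.736) [heading=275, draw]
  RT 40: heading 275 -> 235
  -- iteration 3/9 --
  FD 11: (7.737,-17.736) -> (1.428,-26.747) [heading=235, draw]
  RT 40: heading 235 -> 195
  -- iteration 4/9 --
  FD 11: (1.428,-26.747) -> (-9.198,-29.594) [heading=195, draw]
  RT 40: heading 195 -> 155
  -- iteration 5/9 --
  FD 11: (-9.198,-29.594) -> (-19.167,-24.945) [heading=155, draw]
  RT 40: heading 155 -> 115
  -- iteration 6/9 --
  FD 11: (-19.167,-24.945) -> (-23.816,-14.976) [heading=115, draw]
  RT 40: heading 115 -> 75
  -- iteration 7/9 --
  FD 11: (-23.816,-14.976) -> (-20.969,-4.351) [heading=75, draw]
  RT 40: heading 75 -> 35
  -- iteration 8/9 --
  FD 11: (-20.969,-4.351) -> (-11.958,1.959) [heading=35, draw]
  RT 40: heading 35 -> 355
  -- iteration 9/9 --
  FD 11: (-11.958,1.959) -> (-1,1) [heading=355, draw]
  RT 40: heading 355 -> 315
]
Final: pos=(-1,1), heading=315, 9 segment(s) drawn

Start position: (-1, 1)
Final position: (-1, 1)
Distance = 0; < 1e-6 -> CLOSED

Answer: yes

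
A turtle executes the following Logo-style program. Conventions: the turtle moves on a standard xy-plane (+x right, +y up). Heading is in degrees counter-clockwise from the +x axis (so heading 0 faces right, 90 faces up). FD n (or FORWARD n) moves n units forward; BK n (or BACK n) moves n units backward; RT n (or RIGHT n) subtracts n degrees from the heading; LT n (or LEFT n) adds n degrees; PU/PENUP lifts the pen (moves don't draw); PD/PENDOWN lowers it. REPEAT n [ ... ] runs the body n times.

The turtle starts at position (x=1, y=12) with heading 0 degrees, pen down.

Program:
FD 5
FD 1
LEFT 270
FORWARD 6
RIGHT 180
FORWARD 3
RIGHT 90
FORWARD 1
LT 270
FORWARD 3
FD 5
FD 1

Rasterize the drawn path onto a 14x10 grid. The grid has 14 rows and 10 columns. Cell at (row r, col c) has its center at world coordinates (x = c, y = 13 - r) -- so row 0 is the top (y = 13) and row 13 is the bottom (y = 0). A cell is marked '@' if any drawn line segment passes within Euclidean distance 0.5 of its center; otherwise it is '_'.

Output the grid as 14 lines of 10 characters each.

Answer: __________
_@@@@@@@__
_______@__
_______@__
_______@@_
_______@@_
_______@@_
_______@@_
________@_
________@_
________@_
________@_
________@_
________@_

Derivation:
Segment 0: (1,12) -> (6,12)
Segment 1: (6,12) -> (7,12)
Segment 2: (7,12) -> (7,6)
Segment 3: (7,6) -> (7,9)
Segment 4: (7,9) -> (8,9)
Segment 5: (8,9) -> (8,6)
Segment 6: (8,6) -> (8,1)
Segment 7: (8,1) -> (8,0)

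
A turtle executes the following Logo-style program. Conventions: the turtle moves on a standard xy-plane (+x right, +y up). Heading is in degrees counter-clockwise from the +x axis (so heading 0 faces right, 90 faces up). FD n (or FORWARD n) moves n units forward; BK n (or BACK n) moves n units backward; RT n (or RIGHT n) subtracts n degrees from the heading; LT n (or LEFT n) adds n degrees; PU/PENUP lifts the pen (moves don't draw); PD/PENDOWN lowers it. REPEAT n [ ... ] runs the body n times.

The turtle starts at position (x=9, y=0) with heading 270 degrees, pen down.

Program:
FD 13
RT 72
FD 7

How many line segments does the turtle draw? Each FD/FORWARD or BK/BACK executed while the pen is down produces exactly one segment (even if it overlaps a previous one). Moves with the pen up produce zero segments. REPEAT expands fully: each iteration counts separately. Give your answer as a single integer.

Executing turtle program step by step:
Start: pos=(9,0), heading=270, pen down
FD 13: (9,0) -> (9,-13) [heading=270, draw]
RT 72: heading 270 -> 198
FD 7: (9,-13) -> (2.343,-15.163) [heading=198, draw]
Final: pos=(2.343,-15.163), heading=198, 2 segment(s) drawn
Segments drawn: 2

Answer: 2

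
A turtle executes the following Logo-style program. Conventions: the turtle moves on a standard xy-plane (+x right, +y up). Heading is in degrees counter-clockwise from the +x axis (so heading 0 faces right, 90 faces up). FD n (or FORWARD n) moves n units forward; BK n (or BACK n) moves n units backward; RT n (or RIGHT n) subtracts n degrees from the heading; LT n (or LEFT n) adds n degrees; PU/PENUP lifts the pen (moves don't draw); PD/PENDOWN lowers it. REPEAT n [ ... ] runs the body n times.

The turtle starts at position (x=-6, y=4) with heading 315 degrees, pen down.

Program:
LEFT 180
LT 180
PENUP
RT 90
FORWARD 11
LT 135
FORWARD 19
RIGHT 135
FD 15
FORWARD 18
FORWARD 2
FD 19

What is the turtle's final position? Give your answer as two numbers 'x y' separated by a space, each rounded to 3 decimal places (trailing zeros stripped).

Executing turtle program step by step:
Start: pos=(-6,4), heading=315, pen down
LT 180: heading 315 -> 135
LT 180: heading 135 -> 315
PU: pen up
RT 90: heading 315 -> 225
FD 11: (-6,4) -> (-13.778,-3.778) [heading=225, move]
LT 135: heading 225 -> 0
FD 19: (-13.778,-3.778) -> (5.222,-3.778) [heading=0, move]
RT 135: heading 0 -> 225
FD 15: (5.222,-3.778) -> (-5.385,-14.385) [heading=225, move]
FD 18: (-5.385,-14.385) -> (-18.113,-27.113) [heading=225, move]
FD 2: (-18.113,-27.113) -> (-19.527,-28.527) [heading=225, move]
FD 19: (-19.527,-28.527) -> (-32.962,-41.962) [heading=225, move]
Final: pos=(-32.962,-41.962), heading=225, 0 segment(s) drawn

Answer: -32.962 -41.962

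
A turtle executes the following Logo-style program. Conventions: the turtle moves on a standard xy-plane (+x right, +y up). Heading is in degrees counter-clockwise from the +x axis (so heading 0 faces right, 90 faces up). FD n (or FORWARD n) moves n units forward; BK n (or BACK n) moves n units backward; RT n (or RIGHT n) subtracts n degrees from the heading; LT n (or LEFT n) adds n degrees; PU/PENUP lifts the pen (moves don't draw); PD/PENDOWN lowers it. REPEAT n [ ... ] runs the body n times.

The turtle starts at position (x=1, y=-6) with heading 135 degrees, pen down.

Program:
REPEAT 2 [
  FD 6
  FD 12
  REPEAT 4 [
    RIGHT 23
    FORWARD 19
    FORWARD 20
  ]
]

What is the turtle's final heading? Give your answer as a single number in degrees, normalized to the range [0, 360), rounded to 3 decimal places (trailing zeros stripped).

Answer: 311

Derivation:
Executing turtle program step by step:
Start: pos=(1,-6), heading=135, pen down
REPEAT 2 [
  -- iteration 1/2 --
  FD 6: (1,-6) -> (-3.243,-1.757) [heading=135, draw]
  FD 12: (-3.243,-1.757) -> (-11.728,6.728) [heading=135, draw]
  REPEAT 4 [
    -- iteration 1/4 --
    RT 23: heading 135 -> 112
    FD 19: (-11.728,6.728) -> (-18.845,24.344) [heading=112, draw]
    FD 20: (-18.845,24.344) -> (-26.338,42.888) [heading=112, draw]
    -- iteration 2/4 --
    RT 23: heading 112 -> 89
    FD 19: (-26.338,42.888) -> (-26.006,61.885) [heading=89, draw]
    FD 20: (-26.006,61.885) -> (-25.657,81.882) [heading=89, draw]
    -- iteration 3/4 --
    RT 23: heading 89 -> 66
    FD 19: (-25.657,81.882) -> (-17.929,99.24) [heading=66, draw]
    FD 20: (-17.929,99.24) -> (-9.794,117.51) [heading=66, draw]
    -- iteration 4/4 --
    RT 23: heading 66 -> 43
    FD 19: (-9.794,117.51) -> (4.102,130.468) [heading=43, draw]
    FD 20: (4.102,130.468) -> (18.729,144.108) [heading=43, draw]
  ]
  -- iteration 2/2 --
  FD 6: (18.729,144.108) -> (23.117,148.2) [heading=43, draw]
  FD 12: (23.117,148.2) -> (31.893,156.384) [heading=43, draw]
  REPEAT 4 [
    -- iteration 1/4 --
    RT 23: heading 43 -> 20
    FD 19: (31.893,156.384) -> (49.747,162.883) [heading=20, draw]
    FD 20: (49.747,162.883) -> (68.541,169.723) [heading=20, draw]
    -- iteration 2/4 --
    RT 23: heading 20 -> 357
    FD 19: (68.541,169.723) -> (87.515,168.729) [heading=357, draw]
    FD 20: (87.515,168.729) -> (107.488,167.682) [heading=357, draw]
    -- iteration 3/4 --
    RT 23: heading 357 -> 334
    FD 19: (107.488,167.682) -> (124.565,159.353) [heading=334, draw]
    FD 20: (124.565,159.353) -> (142.54,150.586) [heading=334, draw]
    -- iteration 4/4 --
    RT 23: heading 334 -> 311
    FD 19: (142.54,150.586) -> (155.006,136.246) [heading=311, draw]
    FD 20: (155.006,136.246) -> (168.127,121.152) [heading=311, draw]
  ]
]
Final: pos=(168.127,121.152), heading=311, 20 segment(s) drawn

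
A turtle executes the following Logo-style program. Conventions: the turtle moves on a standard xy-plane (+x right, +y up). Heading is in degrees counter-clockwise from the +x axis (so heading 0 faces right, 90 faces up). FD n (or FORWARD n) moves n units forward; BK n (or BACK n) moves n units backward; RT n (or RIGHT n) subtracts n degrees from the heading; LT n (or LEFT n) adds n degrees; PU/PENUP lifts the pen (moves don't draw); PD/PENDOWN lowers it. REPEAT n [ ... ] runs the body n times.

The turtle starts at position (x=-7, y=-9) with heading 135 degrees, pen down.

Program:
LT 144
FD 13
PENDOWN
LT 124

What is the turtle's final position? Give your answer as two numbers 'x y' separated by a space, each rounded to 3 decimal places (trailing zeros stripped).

Answer: -4.966 -21.84

Derivation:
Executing turtle program step by step:
Start: pos=(-7,-9), heading=135, pen down
LT 144: heading 135 -> 279
FD 13: (-7,-9) -> (-4.966,-21.84) [heading=279, draw]
PD: pen down
LT 124: heading 279 -> 43
Final: pos=(-4.966,-21.84), heading=43, 1 segment(s) drawn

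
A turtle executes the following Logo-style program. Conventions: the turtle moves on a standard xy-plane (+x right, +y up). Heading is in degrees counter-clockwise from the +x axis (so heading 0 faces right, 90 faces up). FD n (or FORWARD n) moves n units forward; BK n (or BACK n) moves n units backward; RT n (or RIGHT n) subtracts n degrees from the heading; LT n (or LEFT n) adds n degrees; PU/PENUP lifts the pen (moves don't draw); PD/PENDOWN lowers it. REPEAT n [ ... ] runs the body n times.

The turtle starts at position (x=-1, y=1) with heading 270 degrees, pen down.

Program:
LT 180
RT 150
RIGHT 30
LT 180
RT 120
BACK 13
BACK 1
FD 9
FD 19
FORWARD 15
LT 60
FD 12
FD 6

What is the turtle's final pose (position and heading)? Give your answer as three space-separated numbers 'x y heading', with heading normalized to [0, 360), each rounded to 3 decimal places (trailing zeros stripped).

Executing turtle program step by step:
Start: pos=(-1,1), heading=270, pen down
LT 180: heading 270 -> 90
RT 150: heading 90 -> 300
RT 30: heading 300 -> 270
LT 180: heading 270 -> 90
RT 120: heading 90 -> 330
BK 13: (-1,1) -> (-12.258,7.5) [heading=330, draw]
BK 1: (-12.258,7.5) -> (-13.124,8) [heading=330, draw]
FD 9: (-13.124,8) -> (-5.33,3.5) [heading=330, draw]
FD 19: (-5.33,3.5) -> (11.124,-6) [heading=330, draw]
FD 15: (11.124,-6) -> (24.115,-13.5) [heading=330, draw]
LT 60: heading 330 -> 30
FD 12: (24.115,-13.5) -> (34.507,-7.5) [heading=30, draw]
FD 6: (34.507,-7.5) -> (39.703,-4.5) [heading=30, draw]
Final: pos=(39.703,-4.5), heading=30, 7 segment(s) drawn

Answer: 39.703 -4.5 30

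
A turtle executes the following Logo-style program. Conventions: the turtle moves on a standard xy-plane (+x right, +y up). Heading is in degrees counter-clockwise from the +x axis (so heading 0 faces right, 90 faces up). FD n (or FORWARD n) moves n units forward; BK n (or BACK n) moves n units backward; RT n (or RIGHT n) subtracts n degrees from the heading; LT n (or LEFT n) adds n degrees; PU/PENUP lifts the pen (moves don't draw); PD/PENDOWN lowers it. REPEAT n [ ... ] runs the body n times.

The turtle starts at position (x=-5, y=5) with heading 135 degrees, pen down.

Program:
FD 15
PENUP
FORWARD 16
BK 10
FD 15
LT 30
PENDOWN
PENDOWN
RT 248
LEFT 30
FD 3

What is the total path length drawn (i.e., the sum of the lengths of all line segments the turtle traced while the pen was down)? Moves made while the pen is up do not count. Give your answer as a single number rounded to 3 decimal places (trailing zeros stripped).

Answer: 18

Derivation:
Executing turtle program step by step:
Start: pos=(-5,5), heading=135, pen down
FD 15: (-5,5) -> (-15.607,15.607) [heading=135, draw]
PU: pen up
FD 16: (-15.607,15.607) -> (-26.92,26.92) [heading=135, move]
BK 10: (-26.92,26.92) -> (-19.849,19.849) [heading=135, move]
FD 15: (-19.849,19.849) -> (-30.456,30.456) [heading=135, move]
LT 30: heading 135 -> 165
PD: pen down
PD: pen down
RT 248: heading 165 -> 277
LT 30: heading 277 -> 307
FD 3: (-30.456,30.456) -> (-28.65,28.06) [heading=307, draw]
Final: pos=(-28.65,28.06), heading=307, 2 segment(s) drawn

Segment lengths:
  seg 1: (-5,5) -> (-15.607,15.607), length = 15
  seg 2: (-30.456,30.456) -> (-28.65,28.06), length = 3
Total = 18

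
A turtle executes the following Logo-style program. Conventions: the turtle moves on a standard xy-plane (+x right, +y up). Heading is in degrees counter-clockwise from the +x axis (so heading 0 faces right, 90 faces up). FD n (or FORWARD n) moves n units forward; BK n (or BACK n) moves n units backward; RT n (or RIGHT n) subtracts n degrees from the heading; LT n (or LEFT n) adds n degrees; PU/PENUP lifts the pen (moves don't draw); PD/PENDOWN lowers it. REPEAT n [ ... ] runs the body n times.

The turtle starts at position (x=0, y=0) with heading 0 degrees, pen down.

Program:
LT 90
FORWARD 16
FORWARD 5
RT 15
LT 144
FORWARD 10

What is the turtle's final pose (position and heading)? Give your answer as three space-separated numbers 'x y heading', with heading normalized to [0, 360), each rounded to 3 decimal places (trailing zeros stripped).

Executing turtle program step by step:
Start: pos=(0,0), heading=0, pen down
LT 90: heading 0 -> 90
FD 16: (0,0) -> (0,16) [heading=90, draw]
FD 5: (0,16) -> (0,21) [heading=90, draw]
RT 15: heading 90 -> 75
LT 144: heading 75 -> 219
FD 10: (0,21) -> (-7.771,14.707) [heading=219, draw]
Final: pos=(-7.771,14.707), heading=219, 3 segment(s) drawn

Answer: -7.771 14.707 219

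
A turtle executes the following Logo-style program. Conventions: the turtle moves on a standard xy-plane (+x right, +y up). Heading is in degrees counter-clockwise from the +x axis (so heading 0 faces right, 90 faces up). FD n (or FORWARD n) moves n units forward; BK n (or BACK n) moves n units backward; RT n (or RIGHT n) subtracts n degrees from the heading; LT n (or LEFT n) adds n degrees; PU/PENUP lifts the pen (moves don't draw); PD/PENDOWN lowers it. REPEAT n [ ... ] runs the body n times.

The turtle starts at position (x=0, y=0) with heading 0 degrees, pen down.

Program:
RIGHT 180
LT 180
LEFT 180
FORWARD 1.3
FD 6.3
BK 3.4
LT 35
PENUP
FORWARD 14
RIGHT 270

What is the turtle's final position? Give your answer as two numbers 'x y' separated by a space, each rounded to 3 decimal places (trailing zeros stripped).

Executing turtle program step by step:
Start: pos=(0,0), heading=0, pen down
RT 180: heading 0 -> 180
LT 180: heading 180 -> 0
LT 180: heading 0 -> 180
FD 1.3: (0,0) -> (-1.3,0) [heading=180, draw]
FD 6.3: (-1.3,0) -> (-7.6,0) [heading=180, draw]
BK 3.4: (-7.6,0) -> (-4.2,0) [heading=180, draw]
LT 35: heading 180 -> 215
PU: pen up
FD 14: (-4.2,0) -> (-15.668,-8.03) [heading=215, move]
RT 270: heading 215 -> 305
Final: pos=(-15.668,-8.03), heading=305, 3 segment(s) drawn

Answer: -15.668 -8.03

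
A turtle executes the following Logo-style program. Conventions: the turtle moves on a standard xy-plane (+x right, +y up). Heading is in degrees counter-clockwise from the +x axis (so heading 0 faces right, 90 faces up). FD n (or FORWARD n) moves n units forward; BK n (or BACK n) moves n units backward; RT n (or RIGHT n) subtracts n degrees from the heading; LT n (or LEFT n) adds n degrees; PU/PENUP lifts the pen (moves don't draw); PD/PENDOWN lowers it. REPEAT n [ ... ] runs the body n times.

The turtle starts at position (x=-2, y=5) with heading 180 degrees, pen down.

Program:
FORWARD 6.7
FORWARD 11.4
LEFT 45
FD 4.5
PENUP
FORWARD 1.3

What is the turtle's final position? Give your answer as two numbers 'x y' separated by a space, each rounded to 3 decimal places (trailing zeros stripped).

Executing turtle program step by step:
Start: pos=(-2,5), heading=180, pen down
FD 6.7: (-2,5) -> (-8.7,5) [heading=180, draw]
FD 11.4: (-8.7,5) -> (-20.1,5) [heading=180, draw]
LT 45: heading 180 -> 225
FD 4.5: (-20.1,5) -> (-23.282,1.818) [heading=225, draw]
PU: pen up
FD 1.3: (-23.282,1.818) -> (-24.201,0.899) [heading=225, move]
Final: pos=(-24.201,0.899), heading=225, 3 segment(s) drawn

Answer: -24.201 0.899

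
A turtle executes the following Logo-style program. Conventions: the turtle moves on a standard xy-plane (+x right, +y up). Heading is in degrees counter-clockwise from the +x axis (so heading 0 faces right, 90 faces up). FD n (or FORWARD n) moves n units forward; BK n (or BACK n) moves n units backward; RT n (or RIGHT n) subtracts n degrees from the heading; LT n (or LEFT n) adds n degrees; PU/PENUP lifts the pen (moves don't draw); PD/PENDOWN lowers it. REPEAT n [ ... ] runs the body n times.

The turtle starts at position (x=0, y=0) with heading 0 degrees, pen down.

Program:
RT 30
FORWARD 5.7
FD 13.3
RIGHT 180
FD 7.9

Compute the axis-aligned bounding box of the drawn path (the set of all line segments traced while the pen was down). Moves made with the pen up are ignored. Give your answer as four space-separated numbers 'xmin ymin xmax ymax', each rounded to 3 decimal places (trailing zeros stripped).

Executing turtle program step by step:
Start: pos=(0,0), heading=0, pen down
RT 30: heading 0 -> 330
FD 5.7: (0,0) -> (4.936,-2.85) [heading=330, draw]
FD 13.3: (4.936,-2.85) -> (16.454,-9.5) [heading=330, draw]
RT 180: heading 330 -> 150
FD 7.9: (16.454,-9.5) -> (9.613,-5.55) [heading=150, draw]
Final: pos=(9.613,-5.55), heading=150, 3 segment(s) drawn

Segment endpoints: x in {0, 4.936, 9.613, 16.454}, y in {-9.5, -5.55, -2.85, 0}
xmin=0, ymin=-9.5, xmax=16.454, ymax=0

Answer: 0 -9.5 16.454 0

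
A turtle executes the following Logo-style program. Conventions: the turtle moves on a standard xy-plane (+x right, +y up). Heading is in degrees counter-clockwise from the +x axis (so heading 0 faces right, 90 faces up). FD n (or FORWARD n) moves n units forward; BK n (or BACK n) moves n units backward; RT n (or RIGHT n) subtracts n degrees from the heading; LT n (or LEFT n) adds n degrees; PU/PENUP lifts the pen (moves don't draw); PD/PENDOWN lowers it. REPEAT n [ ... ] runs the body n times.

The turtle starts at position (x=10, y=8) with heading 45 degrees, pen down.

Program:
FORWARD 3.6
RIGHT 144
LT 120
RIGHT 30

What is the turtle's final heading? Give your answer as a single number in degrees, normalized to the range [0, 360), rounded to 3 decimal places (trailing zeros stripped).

Answer: 351

Derivation:
Executing turtle program step by step:
Start: pos=(10,8), heading=45, pen down
FD 3.6: (10,8) -> (12.546,10.546) [heading=45, draw]
RT 144: heading 45 -> 261
LT 120: heading 261 -> 21
RT 30: heading 21 -> 351
Final: pos=(12.546,10.546), heading=351, 1 segment(s) drawn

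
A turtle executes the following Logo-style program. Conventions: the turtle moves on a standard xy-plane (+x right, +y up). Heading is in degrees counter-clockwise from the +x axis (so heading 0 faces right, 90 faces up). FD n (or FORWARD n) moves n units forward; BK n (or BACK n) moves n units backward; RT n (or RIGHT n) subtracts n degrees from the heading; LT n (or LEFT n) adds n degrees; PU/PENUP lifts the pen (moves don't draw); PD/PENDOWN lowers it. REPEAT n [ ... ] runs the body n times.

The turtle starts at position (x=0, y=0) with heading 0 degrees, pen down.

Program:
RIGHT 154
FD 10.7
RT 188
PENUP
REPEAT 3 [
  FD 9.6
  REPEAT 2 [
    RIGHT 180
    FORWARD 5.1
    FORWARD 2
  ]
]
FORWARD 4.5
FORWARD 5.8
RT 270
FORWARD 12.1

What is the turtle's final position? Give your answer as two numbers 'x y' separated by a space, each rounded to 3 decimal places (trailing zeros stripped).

Answer: 23.83 18.9

Derivation:
Executing turtle program step by step:
Start: pos=(0,0), heading=0, pen down
RT 154: heading 0 -> 206
FD 10.7: (0,0) -> (-9.617,-4.691) [heading=206, draw]
RT 188: heading 206 -> 18
PU: pen up
REPEAT 3 [
  -- iteration 1/3 --
  FD 9.6: (-9.617,-4.691) -> (-0.487,-1.724) [heading=18, move]
  REPEAT 2 [
    -- iteration 1/2 --
    RT 180: heading 18 -> 198
    FD 5.1: (-0.487,-1.724) -> (-5.337,-3.3) [heading=198, move]
    FD 2: (-5.337,-3.3) -> (-7.239,-3.918) [heading=198, move]
    -- iteration 2/2 --
    RT 180: heading 198 -> 18
    FD 5.1: (-7.239,-3.918) -> (-2.389,-2.342) [heading=18, move]
    FD 2: (-2.389,-2.342) -> (-0.487,-1.724) [heading=18, move]
  ]
  -- iteration 2/3 --
  FD 9.6: (-0.487,-1.724) -> (8.643,1.243) [heading=18, move]
  REPEAT 2 [
    -- iteration 1/2 --
    RT 180: heading 18 -> 198
    FD 5.1: (8.643,1.243) -> (3.793,-0.333) [heading=198, move]
    FD 2: (3.793,-0.333) -> (1.891,-0.951) [heading=198, move]
    -- iteration 2/2 --
    RT 180: heading 198 -> 18
    FD 5.1: (1.891,-0.951) -> (6.741,0.625) [heading=18, move]
    FD 2: (6.741,0.625) -> (8.643,1.243) [heading=18, move]
  ]
  -- iteration 3/3 --
  FD 9.6: (8.643,1.243) -> (17.773,4.209) [heading=18, move]
  REPEAT 2 [
    -- iteration 1/2 --
    RT 180: heading 18 -> 198
    FD 5.1: (17.773,4.209) -> (12.923,2.633) [heading=198, move]
    FD 2: (12.923,2.633) -> (11.021,2.015) [heading=198, move]
    -- iteration 2/2 --
    RT 180: heading 198 -> 18
    FD 5.1: (11.021,2.015) -> (15.871,3.591) [heading=18, move]
    FD 2: (15.871,3.591) -> (17.773,4.209) [heading=18, move]
  ]
]
FD 4.5: (17.773,4.209) -> (22.053,5.6) [heading=18, move]
FD 5.8: (22.053,5.6) -> (27.569,7.392) [heading=18, move]
RT 270: heading 18 -> 108
FD 12.1: (27.569,7.392) -> (23.83,18.9) [heading=108, move]
Final: pos=(23.83,18.9), heading=108, 1 segment(s) drawn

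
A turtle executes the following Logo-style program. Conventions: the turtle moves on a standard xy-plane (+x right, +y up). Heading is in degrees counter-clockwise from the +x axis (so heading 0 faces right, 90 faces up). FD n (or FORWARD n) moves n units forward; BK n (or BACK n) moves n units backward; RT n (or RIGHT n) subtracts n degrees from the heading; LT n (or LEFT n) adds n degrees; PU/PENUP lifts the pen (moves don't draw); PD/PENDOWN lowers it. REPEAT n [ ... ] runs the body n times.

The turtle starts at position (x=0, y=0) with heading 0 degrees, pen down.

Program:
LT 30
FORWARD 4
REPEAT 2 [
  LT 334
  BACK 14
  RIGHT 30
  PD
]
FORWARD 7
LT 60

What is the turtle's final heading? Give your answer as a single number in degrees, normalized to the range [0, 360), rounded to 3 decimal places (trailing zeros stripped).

Executing turtle program step by step:
Start: pos=(0,0), heading=0, pen down
LT 30: heading 0 -> 30
FD 4: (0,0) -> (3.464,2) [heading=30, draw]
REPEAT 2 [
  -- iteration 1/2 --
  LT 334: heading 30 -> 4
  BK 14: (3.464,2) -> (-10.502,1.023) [heading=4, draw]
  RT 30: heading 4 -> 334
  PD: pen down
  -- iteration 2/2 --
  LT 334: heading 334 -> 308
  BK 14: (-10.502,1.023) -> (-19.121,12.056) [heading=308, draw]
  RT 30: heading 308 -> 278
  PD: pen down
]
FD 7: (-19.121,12.056) -> (-18.147,5.124) [heading=278, draw]
LT 60: heading 278 -> 338
Final: pos=(-18.147,5.124), heading=338, 4 segment(s) drawn

Answer: 338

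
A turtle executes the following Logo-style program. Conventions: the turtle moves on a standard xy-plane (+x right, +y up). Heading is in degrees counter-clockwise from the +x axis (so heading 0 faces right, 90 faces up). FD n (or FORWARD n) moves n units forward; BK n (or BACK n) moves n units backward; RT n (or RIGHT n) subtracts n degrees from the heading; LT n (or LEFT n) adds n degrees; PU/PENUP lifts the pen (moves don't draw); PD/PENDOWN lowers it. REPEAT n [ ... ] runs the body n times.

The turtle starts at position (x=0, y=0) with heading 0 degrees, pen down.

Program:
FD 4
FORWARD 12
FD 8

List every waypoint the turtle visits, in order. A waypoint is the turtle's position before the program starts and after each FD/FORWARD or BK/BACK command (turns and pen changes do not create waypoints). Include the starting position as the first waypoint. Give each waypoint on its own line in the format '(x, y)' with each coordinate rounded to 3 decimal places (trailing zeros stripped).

Answer: (0, 0)
(4, 0)
(16, 0)
(24, 0)

Derivation:
Executing turtle program step by step:
Start: pos=(0,0), heading=0, pen down
FD 4: (0,0) -> (4,0) [heading=0, draw]
FD 12: (4,0) -> (16,0) [heading=0, draw]
FD 8: (16,0) -> (24,0) [heading=0, draw]
Final: pos=(24,0), heading=0, 3 segment(s) drawn
Waypoints (4 total):
(0, 0)
(4, 0)
(16, 0)
(24, 0)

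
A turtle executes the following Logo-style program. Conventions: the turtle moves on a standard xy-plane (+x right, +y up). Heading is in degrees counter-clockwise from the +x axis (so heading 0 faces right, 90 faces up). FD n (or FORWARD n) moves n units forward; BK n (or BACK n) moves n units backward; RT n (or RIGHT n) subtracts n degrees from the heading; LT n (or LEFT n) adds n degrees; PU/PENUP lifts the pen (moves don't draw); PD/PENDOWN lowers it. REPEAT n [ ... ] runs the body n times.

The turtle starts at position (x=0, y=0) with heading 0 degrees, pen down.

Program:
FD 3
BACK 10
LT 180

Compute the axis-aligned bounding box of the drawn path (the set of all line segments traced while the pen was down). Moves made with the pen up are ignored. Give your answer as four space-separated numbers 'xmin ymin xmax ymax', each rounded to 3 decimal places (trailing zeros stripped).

Answer: -7 0 3 0

Derivation:
Executing turtle program step by step:
Start: pos=(0,0), heading=0, pen down
FD 3: (0,0) -> (3,0) [heading=0, draw]
BK 10: (3,0) -> (-7,0) [heading=0, draw]
LT 180: heading 0 -> 180
Final: pos=(-7,0), heading=180, 2 segment(s) drawn

Segment endpoints: x in {-7, 0, 3}, y in {0}
xmin=-7, ymin=0, xmax=3, ymax=0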